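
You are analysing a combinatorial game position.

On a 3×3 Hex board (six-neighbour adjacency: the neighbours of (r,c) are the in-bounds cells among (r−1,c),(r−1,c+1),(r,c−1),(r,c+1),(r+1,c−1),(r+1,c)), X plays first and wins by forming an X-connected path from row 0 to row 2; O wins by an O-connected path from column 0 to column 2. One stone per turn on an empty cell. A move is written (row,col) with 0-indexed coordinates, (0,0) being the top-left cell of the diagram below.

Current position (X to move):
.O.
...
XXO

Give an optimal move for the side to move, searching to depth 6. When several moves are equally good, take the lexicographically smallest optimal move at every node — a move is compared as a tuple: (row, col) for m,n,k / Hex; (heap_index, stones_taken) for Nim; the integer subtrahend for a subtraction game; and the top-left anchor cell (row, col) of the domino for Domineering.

ply 1, X at .O./.../XXO | (0,0)=+1→XO./.../XXO*; (0,2)=+1→.OX/.../XXO; (1,0)=+1→.O./X../XXO; (1,1)=-1→.O./.X./XXO; (1,2)=-1→.O./..X/XXO
ply 2, O at XO./.../XXO | (0,2)=-1→XOO/.../XXO*; (1,0)=-1→XO./O../XXO; (1,1)=-1→XO./.O./XXO; (1,2)=-1→XO./..O/XXO
ply 3, X at XOO/.../XXO | (1,0)=+1→XOO/X../XXO*; (1,1)=-1→XOO/.X./XXO; (1,2)=-1→XOO/..X/XXO
ply 4: XOO/X../XXO is terminal -1 (O); from .O./.../XXO depth 6

X's best at [.O./.../XXO]: (0,0)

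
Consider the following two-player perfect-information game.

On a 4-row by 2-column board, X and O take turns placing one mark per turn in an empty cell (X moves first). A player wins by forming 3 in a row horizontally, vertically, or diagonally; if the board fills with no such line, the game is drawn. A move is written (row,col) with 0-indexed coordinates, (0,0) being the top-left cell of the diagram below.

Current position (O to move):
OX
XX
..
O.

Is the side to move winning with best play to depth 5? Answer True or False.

p1 O@[OX/XX/../O.]: (2,0)[OX/XX/O./O.]-1 (2,1)[OX/XX/.O/O.]+0* (3,1)[OX/XX/../OO]-1
p2 X@[OX/XX/.O/O.]: (2,0)[OX/XX/XO/O.]+0* (3,1)[OX/XX/.O/OX]+0
p3 O@[OX/XX/XO/O.]: (3,1)[OX/XX/XO/OO]+0*
p4 X@[OX/XX/XO/OO] terminal +0; root [OX/XX/../O.] d5

O winning at [OX/XX/../O.]: False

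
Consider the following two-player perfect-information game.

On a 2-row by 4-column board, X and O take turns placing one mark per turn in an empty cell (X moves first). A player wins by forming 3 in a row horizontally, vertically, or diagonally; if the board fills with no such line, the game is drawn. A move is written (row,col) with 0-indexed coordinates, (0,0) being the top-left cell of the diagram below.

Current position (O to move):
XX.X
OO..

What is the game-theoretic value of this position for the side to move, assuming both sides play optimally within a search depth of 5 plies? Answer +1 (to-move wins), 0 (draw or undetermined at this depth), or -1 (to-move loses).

value(XX.X/OO.., O) = +1

ply 1, O at XX.X/OO.. | (0,2)=+0→XXOX/OO..; (1,2)=+1→XX.X/OOO.*; (1,3)=-1→XX.X/OO.O
ply 2: XX.X/OOO. is terminal -1 (X); from XX.X/OO.. depth 5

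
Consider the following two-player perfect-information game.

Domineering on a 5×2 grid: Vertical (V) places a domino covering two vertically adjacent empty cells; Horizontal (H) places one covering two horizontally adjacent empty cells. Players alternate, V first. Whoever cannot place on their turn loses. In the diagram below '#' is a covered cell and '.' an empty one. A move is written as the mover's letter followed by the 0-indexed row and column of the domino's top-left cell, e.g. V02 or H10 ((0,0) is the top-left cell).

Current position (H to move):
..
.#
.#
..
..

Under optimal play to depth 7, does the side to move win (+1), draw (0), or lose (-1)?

[../.#/.#/../..] H move#1: H00:-1/##/.#/.#/../.., H30:+1/../.#/.#/##/..*, H40:+1/../.#/.#/../##
[../.#/.#/##/..] V move#2: V00:-1/#./##/.#/##/..*, V10:-1/../##/##/##/..
[#./##/.#/##/..] H move#3: H40:+1/#./##/.#/##/##*
[#./##/.#/##/##] end (terminal -1, V#4); searched ../.#/.#/../.. to 7

value(../.#/.#/../.., H) = +1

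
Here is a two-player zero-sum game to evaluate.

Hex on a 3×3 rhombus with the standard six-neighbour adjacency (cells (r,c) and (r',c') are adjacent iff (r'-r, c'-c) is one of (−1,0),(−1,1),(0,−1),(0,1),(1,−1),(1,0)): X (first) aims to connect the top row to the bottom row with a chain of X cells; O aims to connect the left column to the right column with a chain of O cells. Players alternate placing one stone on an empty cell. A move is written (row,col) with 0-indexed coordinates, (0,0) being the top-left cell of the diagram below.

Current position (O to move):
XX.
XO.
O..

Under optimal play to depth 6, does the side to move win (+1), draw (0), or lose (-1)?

ply 1, O at XX./XO./O.. | (0,2)=+1→XXO/XO./O..*; (1,2)=+1→XX./XOO/O..; (2,1)=+1→XX./XO./OO.; (2,2)=+1→XX./XO./O.O
ply 2: XXO/XO./O.. is terminal -1 (X); from XX./XO./O.. depth 6

value(XX./XO./O.., O) = +1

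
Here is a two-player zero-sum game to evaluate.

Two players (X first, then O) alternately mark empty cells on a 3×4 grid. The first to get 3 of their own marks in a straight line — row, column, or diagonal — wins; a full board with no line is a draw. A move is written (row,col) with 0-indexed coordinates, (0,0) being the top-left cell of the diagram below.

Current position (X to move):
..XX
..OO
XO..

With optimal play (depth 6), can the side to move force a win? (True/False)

X winning at [..XX/..OO/XO..]: True

ply 1, X at ..XX/..OO/XO.. | (0,0)=-1→X.XX/..OO/XO..; (0,1)=+1→.XXX/..OO/XO..*; (1,0)=-1→..XX/X.OO/XO..; (1,1)=+1→..XX/.XOO/XO..; (2,2)=-1→..XX/..OO/XOX.; (2,3)=-1→..XX/..OO/XO.X
ply 2: .XXX/..OO/XO.. is terminal -1 (O); from ..XX/..OO/XO.. depth 6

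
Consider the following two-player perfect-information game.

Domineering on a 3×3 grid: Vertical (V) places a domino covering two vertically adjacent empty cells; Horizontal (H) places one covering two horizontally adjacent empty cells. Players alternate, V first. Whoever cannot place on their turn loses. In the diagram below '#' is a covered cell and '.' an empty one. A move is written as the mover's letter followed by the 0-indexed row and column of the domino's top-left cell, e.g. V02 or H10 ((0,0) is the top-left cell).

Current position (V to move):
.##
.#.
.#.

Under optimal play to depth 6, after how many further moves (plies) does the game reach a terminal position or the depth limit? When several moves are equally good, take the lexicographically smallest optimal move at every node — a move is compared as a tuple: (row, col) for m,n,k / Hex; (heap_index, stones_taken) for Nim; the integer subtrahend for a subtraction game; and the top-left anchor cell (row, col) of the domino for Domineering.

p1 V@[.##/.#./.#.]: V00[###/##./.#.]+1* V10[.##/##./##.]+1 V12[.##/.##/.##]+1
p2 H@[###/##./.#.] terminal -1; root [.##/.#./.#.] d6

PV length from [.##/.#./.#.]: 1 ply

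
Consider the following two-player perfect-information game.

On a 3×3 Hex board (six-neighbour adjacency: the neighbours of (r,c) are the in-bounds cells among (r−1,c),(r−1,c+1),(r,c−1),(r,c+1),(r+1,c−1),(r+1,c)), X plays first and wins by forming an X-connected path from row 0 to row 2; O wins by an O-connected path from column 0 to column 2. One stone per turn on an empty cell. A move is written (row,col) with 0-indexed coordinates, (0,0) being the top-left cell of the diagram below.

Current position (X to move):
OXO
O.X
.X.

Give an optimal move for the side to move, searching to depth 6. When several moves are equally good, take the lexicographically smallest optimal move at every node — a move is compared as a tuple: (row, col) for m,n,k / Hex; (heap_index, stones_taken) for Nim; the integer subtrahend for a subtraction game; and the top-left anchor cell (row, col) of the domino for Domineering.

X's best at [OXO/O.X/.X.]: (1,1)

ply 1, X at OXO/O.X/.X. | (1,1)=+1→OXO/OXX/.X.*; (2,0)=-1→OXO/O.X/XX.; (2,2)=-1→OXO/O.X/.XX
ply 2: OXO/OXX/.X. is terminal -1 (O); from OXO/O.X/.X. depth 6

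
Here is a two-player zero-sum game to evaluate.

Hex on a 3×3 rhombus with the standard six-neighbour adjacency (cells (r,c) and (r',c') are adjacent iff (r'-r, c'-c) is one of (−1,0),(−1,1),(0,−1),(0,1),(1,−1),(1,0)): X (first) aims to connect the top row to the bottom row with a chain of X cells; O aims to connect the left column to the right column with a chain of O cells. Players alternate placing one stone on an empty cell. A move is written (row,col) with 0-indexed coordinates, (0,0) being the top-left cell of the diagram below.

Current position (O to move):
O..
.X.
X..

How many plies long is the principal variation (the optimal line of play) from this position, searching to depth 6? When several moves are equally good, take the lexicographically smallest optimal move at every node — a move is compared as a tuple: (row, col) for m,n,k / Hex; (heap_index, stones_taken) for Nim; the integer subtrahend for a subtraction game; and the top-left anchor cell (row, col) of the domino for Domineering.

[O../.X./X..] O move#1: (0,1):-1/OO./.X./X..*, (0,2):-1/O.O/.X./X.., (1,0):-1/O../OX./X.., (1,2):-1/O../.XO/X.., (2,1):-1/O../.X./XO., (2,2):-1/O../.X./X.O
[OO./.X./X..] X move#2: (0,2):+1/OOX/.X./X..*, (1,0):-1/OO./XX./X.., (1,2):-1/OO./.XX/X.., (2,1):-1/OO./.X./XX., (2,2):-1/OO./.X./X.X
[OOX/.X./X..] end (terminal -1, O#3); searched O../.X./X.. to 6

PV length from [O../.X./X..]: 2 plies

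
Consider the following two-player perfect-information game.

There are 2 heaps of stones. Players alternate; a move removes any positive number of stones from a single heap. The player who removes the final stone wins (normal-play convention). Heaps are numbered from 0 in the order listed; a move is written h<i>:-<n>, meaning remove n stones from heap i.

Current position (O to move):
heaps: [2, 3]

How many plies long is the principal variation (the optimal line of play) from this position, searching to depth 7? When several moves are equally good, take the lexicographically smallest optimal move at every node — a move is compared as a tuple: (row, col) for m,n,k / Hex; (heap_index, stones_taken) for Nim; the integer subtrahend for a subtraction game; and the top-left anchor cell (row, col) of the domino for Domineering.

PV length from [(2,3)]: 5 plies

ply 1, O at (2,3) | h0:-1=-1→(1,3); h0:-2=-1→(0,3); h1:-1=+1→(2,2)*; h1:-2=-1→(2,1); h1:-3=-1→(2,0)
ply 2, X at (2,2) | h0:-1=-1→(1,2)*; h0:-2=-1→(0,2); h1:-1=-1→(2,1); h1:-2=-1→(2,0)
ply 3, O at (1,2) | h0:-1=-1→(0,2); h1:-1=+1→(1,1)*; h1:-2=-1→(1,0)
ply 4, X at (1,1) | h0:-1=-1→(0,1)*; h1:-1=-1→(1,0)
ply 5, O at (0,1) | h1:-1=+1→(0,0)*
ply 6: (0,0) is terminal -1 (X); from (2,3) depth 7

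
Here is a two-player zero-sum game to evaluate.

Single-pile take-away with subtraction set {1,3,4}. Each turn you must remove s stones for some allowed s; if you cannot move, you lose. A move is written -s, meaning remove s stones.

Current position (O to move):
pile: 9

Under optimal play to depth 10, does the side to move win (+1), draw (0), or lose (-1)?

ply 1, O at 9 | -1=-1→8*; -3=-1→6; -4=-1→5
ply 2, X at 8 | -1=+1→7*; -3=-1→5; -4=-1→4
ply 3, O at 7 | -1=-1→6*; -3=-1→4; -4=-1→3
ply 4, X at 6 | -1=-1→5; -3=-1→3; -4=+1→2*
ply 5, O at 2 | -1=-1→1*
ply 6, X at 1 | -1=+1→0*
ply 7: 0 is terminal -1 (O); from 9 depth 10

value(9, O) = -1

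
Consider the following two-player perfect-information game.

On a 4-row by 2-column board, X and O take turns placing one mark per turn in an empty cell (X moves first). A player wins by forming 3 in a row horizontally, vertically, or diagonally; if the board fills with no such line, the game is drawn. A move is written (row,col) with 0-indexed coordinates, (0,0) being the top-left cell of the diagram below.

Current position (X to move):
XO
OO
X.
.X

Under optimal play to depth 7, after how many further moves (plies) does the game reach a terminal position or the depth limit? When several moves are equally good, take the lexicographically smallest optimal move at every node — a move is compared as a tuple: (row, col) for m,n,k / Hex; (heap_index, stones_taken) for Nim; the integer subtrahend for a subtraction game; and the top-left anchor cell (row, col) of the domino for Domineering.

ply 1, X at XO/OO/X./.X | (2,1)=+0→XO/OO/XX/.X*; (3,0)=-1→XO/OO/X./XX
ply 2, O at XO/OO/XX/.X | (3,0)=+0→XO/OO/XX/OX*
ply 3: XO/OO/XX/OX is terminal +0 (X); from XO/OO/X./.X depth 7

PV length from [XO/OO/X./.X]: 2 plies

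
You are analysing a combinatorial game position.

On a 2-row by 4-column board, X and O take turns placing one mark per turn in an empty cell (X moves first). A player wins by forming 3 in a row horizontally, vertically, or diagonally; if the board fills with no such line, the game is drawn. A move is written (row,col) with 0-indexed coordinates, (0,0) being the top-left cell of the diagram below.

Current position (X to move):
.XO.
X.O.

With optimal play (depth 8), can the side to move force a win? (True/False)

p1 X@[.XO./X.O.]: (0,0)[XXO./X.O.]+0* (0,3)[.XOX/X.O.]+0 (1,1)[.XO./XXO.]+0 (1,3)[.XO./X.OX]+0
p2 O@[XXO./X.O.]: (0,3)[XXOO/X.O.]+0* (1,1)[XXO./XOO.]+0 (1,3)[XXO./X.OO]+0
p3 X@[XXOO/X.O.]: (1,1)[XXOO/XXO.]+0* (1,3)[XXOO/X.OX]+0
p4 O@[XXOO/XXO.]: (1,3)[XXOO/XXOO]+0*
p5 X@[XXOO/XXOO] terminal +0; root [.XO./X.O.] d8

X winning at [.XO./X.O.]: False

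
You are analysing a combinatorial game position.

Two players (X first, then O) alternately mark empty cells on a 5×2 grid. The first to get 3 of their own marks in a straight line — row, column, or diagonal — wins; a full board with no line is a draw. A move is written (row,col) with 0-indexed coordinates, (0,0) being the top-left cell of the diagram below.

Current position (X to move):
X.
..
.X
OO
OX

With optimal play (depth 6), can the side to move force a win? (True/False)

p1 X@[X./../.X/OO/OX]: (0,1)[XX/../.X/OO/OX]-1 (1,0)[X./X./.X/OO/OX]-1 (1,1)[X./.X/.X/OO/OX]-1 (2,0)[X./../XX/OO/OX]+0*
p2 O@[X./../XX/OO/OX]: (0,1)[XO/../XX/OO/OX]-1 (1,0)[X./O./XX/OO/OX]+0* (1,1)[X./.O/XX/OO/OX]-1
p3 X@[X./O./XX/OO/OX]: (0,1)[XX/O./XX/OO/OX]+0* (1,1)[X./OX/XX/OO/OX]+0
p4 O@[XX/O./XX/OO/OX]: (1,1)[XX/OO/XX/OO/OX]+0*
p5 X@[XX/OO/XX/OO/OX] terminal +0; root [X./../.X/OO/OX] d6

X winning at [X./../.X/OO/OX]: False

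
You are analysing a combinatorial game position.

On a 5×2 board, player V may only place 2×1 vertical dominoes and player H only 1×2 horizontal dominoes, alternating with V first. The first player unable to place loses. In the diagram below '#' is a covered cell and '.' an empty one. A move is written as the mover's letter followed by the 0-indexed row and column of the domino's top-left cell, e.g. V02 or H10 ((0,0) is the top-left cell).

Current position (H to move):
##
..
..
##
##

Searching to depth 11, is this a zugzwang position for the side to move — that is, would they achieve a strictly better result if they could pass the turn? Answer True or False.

[##/../../##/##] H move#1: H10:+1/##/##/../##/##*, H20:+1/##/../##/##/##
[##/##/../##/##] end (terminal -1, V#2); searched ##/../../##/## to 11
pass branch (V moves first from the same position):
  | [##/../../##/##] V move#1: V10:+1/##/#./#./##/##*, V11:+1/##/.#/.#/##/##
  | [##/#./#./##/##] end (terminal -1, H#2); searched ##/../../##/## to 11
H moving scores +1; H passing scores -1

zugzwang(##/../../##/##, H) = False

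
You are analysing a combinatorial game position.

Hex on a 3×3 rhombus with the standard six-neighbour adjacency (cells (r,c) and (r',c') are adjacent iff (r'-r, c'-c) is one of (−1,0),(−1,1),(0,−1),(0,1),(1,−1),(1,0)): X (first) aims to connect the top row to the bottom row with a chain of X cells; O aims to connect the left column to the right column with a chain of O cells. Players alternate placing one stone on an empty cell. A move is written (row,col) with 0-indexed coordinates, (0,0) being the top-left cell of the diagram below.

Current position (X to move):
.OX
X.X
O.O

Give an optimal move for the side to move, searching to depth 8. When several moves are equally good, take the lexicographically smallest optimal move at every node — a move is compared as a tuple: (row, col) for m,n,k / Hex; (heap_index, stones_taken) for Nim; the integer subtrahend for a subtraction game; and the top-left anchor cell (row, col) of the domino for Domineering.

ply 1, X at .OX/X.X/O.O | (0,0)=-1→XOX/X.X/O.O; (1,1)=-1→.OX/XXX/O.O; (2,1)=+1→.OX/X.X/OXO*
ply 2: .OX/X.X/OXO is terminal -1 (O); from .OX/X.X/O.O depth 8

X's best at [.OX/X.X/O.O]: (2,1)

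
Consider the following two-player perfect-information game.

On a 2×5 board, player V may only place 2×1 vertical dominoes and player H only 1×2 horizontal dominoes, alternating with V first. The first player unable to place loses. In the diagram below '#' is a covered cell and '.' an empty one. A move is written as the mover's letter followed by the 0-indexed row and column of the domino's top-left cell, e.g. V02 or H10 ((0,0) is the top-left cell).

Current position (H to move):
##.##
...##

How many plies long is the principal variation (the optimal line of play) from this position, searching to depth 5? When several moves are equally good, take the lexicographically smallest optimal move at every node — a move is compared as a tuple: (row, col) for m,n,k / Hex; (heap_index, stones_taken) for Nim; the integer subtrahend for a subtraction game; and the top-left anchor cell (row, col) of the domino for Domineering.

PV length from [##.##/...##]: 1 ply

p1 H@[##.##/...##]: H10[##.##/##.##]-1 H11[##.##/.####]+1*
p2 V@[##.##/.####] terminal -1; root [##.##/...##] d5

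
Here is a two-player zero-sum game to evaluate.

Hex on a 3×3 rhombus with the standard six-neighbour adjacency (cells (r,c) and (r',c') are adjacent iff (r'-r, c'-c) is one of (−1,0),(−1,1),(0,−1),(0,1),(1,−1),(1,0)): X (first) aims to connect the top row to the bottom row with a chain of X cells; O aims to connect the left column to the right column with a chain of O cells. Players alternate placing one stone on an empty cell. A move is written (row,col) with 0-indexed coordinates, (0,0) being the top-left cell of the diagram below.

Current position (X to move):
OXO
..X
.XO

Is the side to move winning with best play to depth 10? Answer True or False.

X winning at [OXO/..X/.XO]: True

ply 1, X at OXO/..X/.XO | (1,0)=+1→OXO/X.X/.XO*; (1,1)=+1→OXO/.XX/.XO; (2,0)=+1→OXO/..X/XXO
ply 2, O at OXO/X.X/.XO | (1,1)=-1→OXO/XOX/.XO*; (2,0)=-1→OXO/X.X/OXO
ply 3, X at OXO/XOX/.XO | (2,0)=+1→OXO/XOX/XXO*
ply 4: OXO/XOX/XXO is terminal -1 (O); from OXO/..X/.XO depth 10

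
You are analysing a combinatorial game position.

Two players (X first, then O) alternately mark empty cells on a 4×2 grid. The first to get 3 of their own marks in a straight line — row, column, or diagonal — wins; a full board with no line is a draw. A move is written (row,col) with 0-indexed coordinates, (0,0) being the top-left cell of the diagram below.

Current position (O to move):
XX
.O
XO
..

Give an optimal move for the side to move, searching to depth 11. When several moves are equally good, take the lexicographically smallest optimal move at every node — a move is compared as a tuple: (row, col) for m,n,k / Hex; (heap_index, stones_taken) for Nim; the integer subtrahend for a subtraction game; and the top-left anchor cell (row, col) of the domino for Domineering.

O's best at [XX/.O/XO/..]: (3,1)

p1 O@[XX/.O/XO/..]: (1,0)[XX/OO/XO/..]+0 (3,0)[XX/.O/XO/O.]-1 (3,1)[XX/.O/XO/.O]+1*
p2 X@[XX/.O/XO/.O] terminal -1; root [XX/.O/XO/..] d11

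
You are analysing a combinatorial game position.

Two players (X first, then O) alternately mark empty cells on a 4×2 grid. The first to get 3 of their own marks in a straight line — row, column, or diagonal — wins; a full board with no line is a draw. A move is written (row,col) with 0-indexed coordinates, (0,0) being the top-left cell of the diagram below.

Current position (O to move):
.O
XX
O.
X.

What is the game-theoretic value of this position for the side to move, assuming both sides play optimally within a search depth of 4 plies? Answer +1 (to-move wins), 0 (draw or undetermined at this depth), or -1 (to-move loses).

[.O/XX/O./X.] O move#1: (0,0):+0/OO/XX/O./X.*, (2,1):+0/.O/XX/OO/X., (3,1):+0/.O/XX/O./XO
[OO/XX/O./X.] X move#2: (2,1):+0/OO/XX/OX/X.*, (3,1):+0/OO/XX/O./XX
[OO/XX/OX/X.] O move#3: (3,1):+0/OO/XX/OX/XO*
[OO/XX/OX/XO] end (terminal +0, X#4); searched .O/XX/O./X. to 4

value(.O/XX/O./X., O) = 0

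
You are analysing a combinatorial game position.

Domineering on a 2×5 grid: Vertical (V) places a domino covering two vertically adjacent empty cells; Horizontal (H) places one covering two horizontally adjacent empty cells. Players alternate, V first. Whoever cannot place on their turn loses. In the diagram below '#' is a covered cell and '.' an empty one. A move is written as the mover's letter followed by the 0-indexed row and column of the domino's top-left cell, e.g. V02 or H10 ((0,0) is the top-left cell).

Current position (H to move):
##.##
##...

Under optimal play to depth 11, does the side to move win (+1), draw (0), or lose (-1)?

[##.##/##...] H move#1: H12:+1/##.##/####.*, H13:-1/##.##/##.##
[##.##/####.] end (terminal -1, V#2); searched ##.##/##... to 11

value(##.##/##..., H) = +1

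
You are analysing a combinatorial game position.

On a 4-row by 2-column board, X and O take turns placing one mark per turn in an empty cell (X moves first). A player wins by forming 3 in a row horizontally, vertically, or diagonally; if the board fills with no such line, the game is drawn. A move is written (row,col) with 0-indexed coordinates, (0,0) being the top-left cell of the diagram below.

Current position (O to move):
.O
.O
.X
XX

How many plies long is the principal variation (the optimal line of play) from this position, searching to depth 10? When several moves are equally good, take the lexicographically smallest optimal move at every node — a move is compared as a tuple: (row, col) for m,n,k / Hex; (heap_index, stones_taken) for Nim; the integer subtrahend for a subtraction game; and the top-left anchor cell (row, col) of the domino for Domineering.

p1 O@[.O/.O/.X/XX]: (0,0)[OO/.O/.X/XX]+0* (1,0)[.O/OO/.X/XX]+0 (2,0)[.O/.O/OX/XX]+0
p2 X@[OO/.O/.X/XX]: (1,0)[OO/XO/.X/XX]+0* (2,0)[OO/.O/XX/XX]+0
p3 O@[OO/XO/.X/XX]: (2,0)[OO/XO/OX/XX]+0*
p4 X@[OO/XO/OX/XX] terminal +0; root [.O/.O/.X/XX] d10

PV length from [.O/.O/.X/XX]: 3 plies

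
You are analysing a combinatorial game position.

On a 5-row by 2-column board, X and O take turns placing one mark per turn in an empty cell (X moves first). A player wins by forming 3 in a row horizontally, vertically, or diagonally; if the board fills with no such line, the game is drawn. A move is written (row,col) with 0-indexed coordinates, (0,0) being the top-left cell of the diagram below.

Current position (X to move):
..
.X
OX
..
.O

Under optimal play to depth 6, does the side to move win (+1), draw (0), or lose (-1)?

[../.X/OX/../.O] X move#1: (0,0):+1/X./.X/OX/../.O*, (0,1):+1/.X/.X/OX/../.O, (1,0):+1/../XX/OX/../.O, (3,0):+1/../.X/OX/X./.O, (3,1):+1/../.X/OX/.X/.O, (4,0):+1/../.X/OX/../XO
[X./.X/OX/../.O] O move#2: (0,1):-1/XO/.X/OX/../.O*, (1,0):-1/X./OX/OX/../.O, (3,0):-1/X./.X/OX/O./.O, (3,1):-1/X./.X/OX/.O/.O, (4,0):-1/X./.X/OX/../OO
[XO/.X/OX/../.O] X move#3: (1,0):+0/XO/XX/OX/../.O, (3,0):+0/XO/.X/OX/X./.O, (3,1):+1/XO/.X/OX/.X/.O*, (4,0):+0/XO/.X/OX/../XO
[XO/.X/OX/.X/.O] end (terminal -1, O#4); searched ../.X/OX/../.O to 6

value(../.X/OX/../.O, X) = +1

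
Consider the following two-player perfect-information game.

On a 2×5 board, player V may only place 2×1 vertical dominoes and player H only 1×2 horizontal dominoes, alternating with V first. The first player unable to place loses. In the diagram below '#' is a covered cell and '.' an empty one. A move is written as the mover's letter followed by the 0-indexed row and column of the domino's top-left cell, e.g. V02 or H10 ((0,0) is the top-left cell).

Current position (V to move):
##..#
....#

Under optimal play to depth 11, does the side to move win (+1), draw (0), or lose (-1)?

ply 1, V at ##..#/....# | V02=+1→###.#/..#.#*; V03=-1→##.##/...##
ply 2, H at ###.#/..#.# | H10=-1→###.#/###.#*
ply 3, V at ###.#/###.# | V03=+1→#####/#####*
ply 4: #####/##### is terminal -1 (H); from ##..#/....# depth 11

value(##..#/....#, V) = +1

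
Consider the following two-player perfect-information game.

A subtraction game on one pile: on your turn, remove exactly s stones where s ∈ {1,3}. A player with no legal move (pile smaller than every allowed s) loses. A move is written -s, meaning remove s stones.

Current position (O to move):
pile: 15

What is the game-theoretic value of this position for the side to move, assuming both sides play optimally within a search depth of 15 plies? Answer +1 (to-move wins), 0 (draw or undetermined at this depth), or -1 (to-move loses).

value(15, O) = +1

ply 1, O at 15 | -1=+1→14*; -3=+1→12
ply 2, X at 14 | -1=-1→13*; -3=-1→11
ply 3, O at 13 | -1=+1→12*; -3=+1→10
ply 4, X at 12 | -1=-1→11*; -3=-1→9
ply 5, O at 11 | -1=+1→10*; -3=+1→8
ply 6, X at 10 | -1=-1→9*; -3=-1→7
ply 7, O at 9 | -1=+1→8*; -3=+1→6
ply 8, X at 8 | -1=-1→7*; -3=-1→5
ply 9, O at 7 | -1=+1→6*; -3=+1→4
ply 10, X at 6 | -1=-1→5*; -3=-1→3
ply 11, O at 5 | -1=+1→4*; -3=+1→2
ply 12, X at 4 | -1=-1→3*; -3=-1→1
ply 13, O at 3 | -1=+1→2*; -3=+1→0
ply 14, X at 2 | -1=-1→1*
ply 15, O at 1 | -1=+1→0*
ply 16: 0 is terminal -1 (X); from 15 depth 15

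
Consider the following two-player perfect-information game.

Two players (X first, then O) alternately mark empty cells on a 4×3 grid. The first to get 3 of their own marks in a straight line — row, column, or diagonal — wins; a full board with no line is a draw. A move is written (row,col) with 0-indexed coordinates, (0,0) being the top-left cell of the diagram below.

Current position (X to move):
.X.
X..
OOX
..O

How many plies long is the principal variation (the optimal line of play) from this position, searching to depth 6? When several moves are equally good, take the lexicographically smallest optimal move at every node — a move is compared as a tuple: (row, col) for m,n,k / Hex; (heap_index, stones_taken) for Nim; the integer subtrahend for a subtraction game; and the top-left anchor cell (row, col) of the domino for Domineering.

[.X./X../OOX/..O] X move#1: (0,0):+1/XX./X../OOX/..O*, (0,2):+1/.XX/X../OOX/..O, (1,1):+1/.X./XX./OOX/..O, (1,2):+1/.X./X.X/OOX/..O, (3,0):-1/.X./X../OOX/X.O, (3,1):+0/.X./X../OOX/.XO
[XX./X../OOX/..O] O move#2: (0,2):-1/XXO/X../OOX/..O*, (1,1):-1/XX./XO./OOX/..O, (1,2):-1/XX./X.O/OOX/..O, (3,0):-1/XX./X../OOX/O.O, (3,1):-1/XX./X../OOX/.OO
[XXO/X../OOX/..O] X move#3: (1,1):+1/XXO/XX./OOX/..O*, (1,2):-1/XXO/X.X/OOX/..O, (3,0):-1/XXO/X../OOX/X.O, (3,1):-1/XXO/X../OOX/.XO
[XXO/XX./OOX/..O] end (terminal -1, O#4); searched .X./X../OOX/..O to 6

PV length from [.X./X../OOX/..O]: 3 plies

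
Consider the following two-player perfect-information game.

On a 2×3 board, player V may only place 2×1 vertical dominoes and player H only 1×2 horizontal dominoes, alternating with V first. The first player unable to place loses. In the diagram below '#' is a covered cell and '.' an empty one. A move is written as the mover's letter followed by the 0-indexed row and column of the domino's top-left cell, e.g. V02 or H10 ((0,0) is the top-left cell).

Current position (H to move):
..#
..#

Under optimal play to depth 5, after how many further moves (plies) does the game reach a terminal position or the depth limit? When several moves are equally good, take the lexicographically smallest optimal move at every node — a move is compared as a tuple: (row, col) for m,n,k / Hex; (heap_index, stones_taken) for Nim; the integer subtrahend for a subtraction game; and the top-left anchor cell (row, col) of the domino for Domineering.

PV length from [..#/..#]: 1 ply

[..#/..#] H move#1: H00:+1/###/..#*, H10:+1/..#/###
[###/..#] end (terminal -1, V#2); searched ..#/..# to 5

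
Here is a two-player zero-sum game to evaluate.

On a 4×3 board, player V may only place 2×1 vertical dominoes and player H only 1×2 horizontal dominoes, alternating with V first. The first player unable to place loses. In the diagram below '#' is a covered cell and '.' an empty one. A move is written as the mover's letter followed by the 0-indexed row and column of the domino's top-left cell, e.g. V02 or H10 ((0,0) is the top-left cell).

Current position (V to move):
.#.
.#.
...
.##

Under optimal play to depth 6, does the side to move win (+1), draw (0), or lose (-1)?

value(.#./.#./.../.##, V) = +1

ply 1, V at .#./.#./.../.## | V00=+1→##./##./.../.##*; V02=+1→.##/.##/.../.##; V10=+1→.#./##./#../.##; V12=+1→.#./.##/..#/.##; V20=+1→.#./.#./#../###
ply 2, H at ##./##./.../.## | H20=-1→##./##./##./.##*; H21=-1→##./##./.##/.##
ply 3, V at ##./##./##./.## | V02=+1→###/###/##./.##*; V12=+1→##./###/###/.##
ply 4: ###/###/##./.## is terminal -1 (H); from .#./.#./.../.## depth 6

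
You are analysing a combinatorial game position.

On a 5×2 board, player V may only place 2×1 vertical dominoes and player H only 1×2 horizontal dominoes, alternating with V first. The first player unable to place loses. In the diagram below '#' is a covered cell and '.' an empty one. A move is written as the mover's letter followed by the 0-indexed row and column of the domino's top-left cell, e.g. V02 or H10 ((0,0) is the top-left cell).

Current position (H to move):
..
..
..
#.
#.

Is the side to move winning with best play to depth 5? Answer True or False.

H winning at [../../../#./#.]: True

[../../../#./#.] H move#1: H00:-1/##/../../#./#., H10:+1/../##/../#./#.*, H20:-1/../../##/#./#.
[../##/../#./#.] V move#2: V21:-1/../##/.#/##/#.*, V31:-1/../##/../##/##
[../##/.#/##/#.] H move#3: H00:+1/##/##/.#/##/#.*
[##/##/.#/##/#.] end (terminal -1, V#4); searched ../../../#./#. to 5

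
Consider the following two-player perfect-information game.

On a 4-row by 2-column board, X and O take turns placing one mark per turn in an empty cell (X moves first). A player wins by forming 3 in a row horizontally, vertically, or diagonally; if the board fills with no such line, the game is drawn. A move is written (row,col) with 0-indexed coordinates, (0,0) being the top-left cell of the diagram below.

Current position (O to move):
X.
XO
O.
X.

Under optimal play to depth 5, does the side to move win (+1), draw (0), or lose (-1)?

p1 O@[X./XO/O./X.]: (0,1)[XO/XO/O./X.]+0 (2,1)[X./XO/OO/X.]+1* (3,1)[X./XO/O./XO]+0
p2 X@[X./XO/OO/X.]: (0,1)[XX/XO/OO/X.]-1* (3,1)[X./XO/OO/XX]-1
p3 O@[XX/XO/OO/X.]: (3,1)[XX/XO/OO/XO]+1*
p4 X@[XX/XO/OO/XO] terminal -1; root [X./XO/O./X.] d5

value(X./XO/O./X., O) = +1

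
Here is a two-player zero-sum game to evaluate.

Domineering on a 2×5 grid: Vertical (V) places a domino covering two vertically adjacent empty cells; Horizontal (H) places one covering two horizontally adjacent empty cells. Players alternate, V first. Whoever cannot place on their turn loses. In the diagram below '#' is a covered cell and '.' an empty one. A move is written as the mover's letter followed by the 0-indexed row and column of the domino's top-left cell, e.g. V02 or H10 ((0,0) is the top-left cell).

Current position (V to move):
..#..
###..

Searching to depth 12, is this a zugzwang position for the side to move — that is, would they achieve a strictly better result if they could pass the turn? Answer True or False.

zugzwang(..#../###.., V) = False

p1 V@[..#../###..]: V03[..##./####.]+1* V04[..#.#/###.#]+1
p2 H@[..##./####.]: H00[####./####.]-1*
p3 V@[####./####.]: V04[#####/#####]+1*
p4 H@[#####/#####] terminal -1; root [..#../###..] d12
pass branch (H moves first from the same position):
  | p1 H@[..#../###..]: H00[###../###..]-1 H03[..###/###..]+1* H13[..#../#####]+1
  | p2 V@[..###/###..] terminal -1; root [..#../###..] d12
V moving scores +1; V passing scores -1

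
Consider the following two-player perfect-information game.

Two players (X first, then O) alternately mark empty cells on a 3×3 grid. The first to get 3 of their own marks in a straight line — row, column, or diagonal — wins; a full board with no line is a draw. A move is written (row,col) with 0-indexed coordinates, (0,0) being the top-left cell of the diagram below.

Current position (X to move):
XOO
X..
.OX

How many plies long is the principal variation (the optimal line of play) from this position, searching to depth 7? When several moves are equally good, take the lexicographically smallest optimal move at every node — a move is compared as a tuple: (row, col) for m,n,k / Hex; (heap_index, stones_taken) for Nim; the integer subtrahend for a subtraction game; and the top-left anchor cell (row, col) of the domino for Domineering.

[XOO/X../.OX] X move#1: (1,1):+1/XOO/XX./.OX*, (1,2):-1/XOO/X.X/.OX, (2,0):+1/XOO/X../XOX
[XOO/XX./.OX] end (terminal -1, O#2); searched XOO/X../.OX to 7

PV length from [XOO/X../.OX]: 1 ply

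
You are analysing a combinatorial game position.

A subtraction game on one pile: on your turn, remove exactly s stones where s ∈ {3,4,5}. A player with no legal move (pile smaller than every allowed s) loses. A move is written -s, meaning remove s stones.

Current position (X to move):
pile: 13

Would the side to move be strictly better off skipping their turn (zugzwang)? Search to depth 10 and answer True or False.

zugzwang(13, X) = False

ply 1, X at 13 | -3=+1→10*; -4=+1→9; -5=+1→8
ply 2, O at 10 | -3=-1→7*; -4=-1→6; -5=-1→5
ply 3, X at 7 | -3=-1→4; -4=-1→3; -5=+1→2*
ply 4: 2 is terminal -1 (O); from 13 depth 10
pass branch (O moves first from the same position):
  | ply 1, O at 13 | -3=+1→10*; -4=+1→9; -5=+1→8
  | ply 2, X at 10 | -3=-1→7*; -4=-1→6; -5=-1→5
  | ply 3, O at 7 | -3=-1→4; -4=-1→3; -5=+1→2*
  | ply 4: 2 is terminal -1 (X); from 13 depth 10
X moving scores +1; X passing scores -1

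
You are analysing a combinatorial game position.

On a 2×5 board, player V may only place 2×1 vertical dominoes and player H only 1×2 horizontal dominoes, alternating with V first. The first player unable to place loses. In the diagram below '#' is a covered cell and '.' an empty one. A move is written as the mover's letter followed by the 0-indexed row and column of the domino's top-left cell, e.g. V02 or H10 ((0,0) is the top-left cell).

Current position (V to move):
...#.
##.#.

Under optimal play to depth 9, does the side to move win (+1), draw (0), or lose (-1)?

[...#./##.#.] V move#1: V02:+1/..##./####.*, V04:-1/...##/##.##
[..##./####.] H move#2: H00:-1/####./####.*
[####./####.] V move#3: V04:+1/#####/#####*
[#####/#####] end (terminal -1, H#4); searched ...#./##.#. to 9

value(...#./##.#., V) = +1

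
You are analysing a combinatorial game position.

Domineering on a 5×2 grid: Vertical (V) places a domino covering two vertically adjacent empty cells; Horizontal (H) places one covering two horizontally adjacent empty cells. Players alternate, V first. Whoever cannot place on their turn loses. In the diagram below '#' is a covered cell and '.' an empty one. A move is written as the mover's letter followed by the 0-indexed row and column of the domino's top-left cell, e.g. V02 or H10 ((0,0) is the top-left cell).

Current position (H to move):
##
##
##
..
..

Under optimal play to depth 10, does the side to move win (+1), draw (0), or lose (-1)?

value(##/##/##/../.., H) = +1

ply 1, H at ##/##/##/../.. | H30=+1→##/##/##/##/..*; H40=+1→##/##/##/../##
ply 2: ##/##/##/##/.. is terminal -1 (V); from ##/##/##/../.. depth 10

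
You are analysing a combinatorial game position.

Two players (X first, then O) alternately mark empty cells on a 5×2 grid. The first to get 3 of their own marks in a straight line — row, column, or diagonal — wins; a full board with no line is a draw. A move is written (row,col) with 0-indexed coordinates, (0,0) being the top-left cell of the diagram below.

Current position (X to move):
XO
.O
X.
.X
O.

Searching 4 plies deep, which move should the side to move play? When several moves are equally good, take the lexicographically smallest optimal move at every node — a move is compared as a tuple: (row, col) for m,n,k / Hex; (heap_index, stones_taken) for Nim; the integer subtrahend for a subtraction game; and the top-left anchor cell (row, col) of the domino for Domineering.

X's best at [XO/.O/X./.X/O.]: (1,0)

ply 1, X at XO/.O/X./.X/O. | (1,0)=+1→XO/XO/X./.X/O.*; (2,1)=+1→XO/.O/XX/.X/O.; (3,0)=-1→XO/.O/X./XX/O.; (4,1)=-1→XO/.O/X./.X/OX
ply 2: XO/XO/X./.X/O. is terminal -1 (O); from XO/.O/X./.X/O. depth 4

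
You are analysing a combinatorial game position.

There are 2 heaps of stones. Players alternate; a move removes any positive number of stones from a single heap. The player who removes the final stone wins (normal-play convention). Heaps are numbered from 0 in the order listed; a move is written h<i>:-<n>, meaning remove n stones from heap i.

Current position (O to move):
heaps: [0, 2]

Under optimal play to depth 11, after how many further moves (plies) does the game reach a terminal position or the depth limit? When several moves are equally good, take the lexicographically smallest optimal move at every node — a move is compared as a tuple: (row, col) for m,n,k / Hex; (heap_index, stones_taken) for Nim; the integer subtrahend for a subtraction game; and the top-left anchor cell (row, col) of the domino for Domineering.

PV length from [(0,2)]: 1 ply

ply 1, O at (0,2) | h1:-1=-1→(0,1); h1:-2=+1→(0,0)*
ply 2: (0,0) is terminal -1 (X); from (0,2) depth 11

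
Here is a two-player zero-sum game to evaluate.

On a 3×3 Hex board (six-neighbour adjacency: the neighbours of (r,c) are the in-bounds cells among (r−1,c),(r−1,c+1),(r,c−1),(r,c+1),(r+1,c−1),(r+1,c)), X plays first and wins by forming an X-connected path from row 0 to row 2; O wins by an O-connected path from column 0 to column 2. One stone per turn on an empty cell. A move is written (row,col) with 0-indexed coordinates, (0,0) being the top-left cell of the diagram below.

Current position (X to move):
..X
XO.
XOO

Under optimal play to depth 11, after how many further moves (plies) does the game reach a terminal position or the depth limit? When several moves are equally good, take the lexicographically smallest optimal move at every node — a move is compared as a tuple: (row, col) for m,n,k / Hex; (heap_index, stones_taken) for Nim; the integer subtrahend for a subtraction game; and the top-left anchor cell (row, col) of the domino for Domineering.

PV length from [..X/XO./XOO]: 1 ply

p1 X@[..X/XO./XOO]: (0,0)[X.X/XO./XOO]+1* (0,1)[.XX/XO./XOO]+1 (1,2)[..X/XOX/XOO]+1
p2 O@[X.X/XO./XOO] terminal -1; root [..X/XO./XOO] d11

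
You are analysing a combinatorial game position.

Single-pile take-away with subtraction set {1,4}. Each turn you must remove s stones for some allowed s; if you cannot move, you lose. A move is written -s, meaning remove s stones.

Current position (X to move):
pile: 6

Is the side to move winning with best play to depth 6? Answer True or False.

X winning at [6]: True

[6] X move#1: -1:+1/5*, -4:+1/2
[5] O move#2: -1:-1/4*, -4:-1/1
[4] X move#3: -1:-1/3, -4:+1/0*
[0] end (terminal -1, O#4); searched 6 to 6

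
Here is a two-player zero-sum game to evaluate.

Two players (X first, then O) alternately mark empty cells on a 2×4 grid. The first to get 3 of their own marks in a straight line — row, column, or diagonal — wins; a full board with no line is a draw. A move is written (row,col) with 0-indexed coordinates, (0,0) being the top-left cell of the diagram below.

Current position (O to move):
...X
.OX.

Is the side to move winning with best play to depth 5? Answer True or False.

O winning at [...X/.OX.]: False

[...X/.OX.] O move#1: (0,0):+0/O..X/.OX.*, (0,1):+0/.O.X/.OX., (0,2):+0/..OX/.OX., (1,0):+0/...X/OOX., (1,3):+0/...X/.OXO
[O..X/.OX.] X move#2: (0,1):+0/OX.X/.OX.*, (0,2):+0/O.XX/.OX., (1,0):+0/O..X/XOX., (1,3):+0/O..X/.OXX
[OX.X/.OX.] O move#3: (0,2):+0/OXOX/.OX.*, (1,0):-1/OX.X/OOX., (1,3):-1/OX.X/.OXO
[OXOX/.OX.] X move#4: (1,0):+0/OXOX/XOX.*, (1,3):+0/OXOX/.OXX
[OXOX/XOX.] O move#5: (1,3):+0/OXOX/XOXO*
[OXOX/XOXO] end (terminal +0, X#6); searched ...X/.OX. to 5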